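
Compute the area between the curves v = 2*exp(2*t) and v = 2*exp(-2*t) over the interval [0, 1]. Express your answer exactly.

-2 + exp(-2) + exp(2)

On [0, 1], (2*exp(2*t)) - (2*exp(-2*t)) = 2*exp(2*t) - 2*exp(-2*t) is ≥ 0 throughout, so the area is a single integral of |2*exp(2*t) - 2*exp(-2*t)|.
∫[0,1] (2*exp(2*t) - 2*exp(-2*t)) dt = -2 + exp(-2) + exp(2).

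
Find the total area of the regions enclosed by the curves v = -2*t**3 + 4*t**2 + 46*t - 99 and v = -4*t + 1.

Set the curves equal: -2*t**3 + 4*t**2 + 46*t - 99 = -4*t + 1, so -2*t**3 + 4*t**2 + 50*t - 100 = 0, which factors as -2*(t - 5)*(t - 2)*(t + 5) = 0. The curves meet at t = -5, 2, 5.
On [-5, 2], v = -4*t + 1 is on top; that piece has area ∫[-5,2] (-(-2*t**3 + 4*t**2 + 50*t - 100)) dt = 4459/6.
On [2, 5], v = -2*t**3 + 4*t**2 + 46*t - 99 is on top; that piece has area ∫[2,5] (-2*t**3 + 4*t**2 + 50*t - 100) dt = 153/2.
Total enclosed area = 4459/6 + 153/2 = 2459/3.

2459/3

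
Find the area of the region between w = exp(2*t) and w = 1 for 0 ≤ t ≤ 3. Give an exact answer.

On [0, 3], (exp(2*t)) - (1) = exp(2*t) - 1 is ≥ 0 throughout, so the area is a single integral of |exp(2*t) - 1|.
∫[0,3] (exp(2*t) - 1) dt = -7/2 + exp(6)/2.

-7/2 + exp(6)/2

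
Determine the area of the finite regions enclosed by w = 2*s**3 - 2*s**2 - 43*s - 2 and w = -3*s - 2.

2521/6

Set the curves equal: 2*s**3 - 2*s**2 - 43*s - 2 = -3*s - 2, so 2*s**3 - 2*s**2 - 40*s = 0, which factors as 2*s*(s - 5)*(s + 4) = 0. The curves meet at s = -4, 0, 5.
On [-4, 0], w = 2*s**3 - 2*s**2 - 43*s - 2 is on top; that piece has area ∫[-4,0] (2*s**3 - 2*s**2 - 40*s) ds = 448/3.
On [0, 5], w = -3*s - 2 is on top; that piece has area ∫[0,5] (-(2*s**3 - 2*s**2 - 40*s)) ds = 1625/6.
Total enclosed area = 448/3 + 1625/6 = 2521/6.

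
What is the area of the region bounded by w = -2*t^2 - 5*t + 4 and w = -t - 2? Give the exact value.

64/3

Set the curves equal: -2*t^2 - 5*t + 4 = -t - 2, so -2*t^2 - 4*t + 6 = 0, which factors as -2*(t - 1)*(t + 3) = 0. The curves meet at t = -3, 1.
On [-3, 1], w = -2*t^2 - 5*t + 4 is on top; that piece has area ∫[-3,1] (-2*t^2 - 4*t + 6) dt = 64/3.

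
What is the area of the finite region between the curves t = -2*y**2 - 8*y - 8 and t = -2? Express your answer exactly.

8/3

Both boundary curves give t as a function of y, so integrate with respect to y. Setting them equal: -2*y**2 - 8*y - 6 = 0, i.e. -2*(y + 1)*(y + 3) = 0, so they meet at y = -3, -1.
For y in [-3, -1], t = -2*y**2 - 8*y - 8 is on the right; area = ∫[-3,-1] (-2*y**2 - 8*y - 6) dy = 8/3.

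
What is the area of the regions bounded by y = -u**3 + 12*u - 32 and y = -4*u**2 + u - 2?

Set the curves equal: -u**3 + 12*u - 32 = -4*u**2 + u - 2, so -u**3 + 4*u**2 + 11*u - 30 = 0, which factors as -(u - 5)*(u - 2)*(u + 3) = 0. The curves meet at u = -3, 2, 5.
On [-3, 2], y = -4*u**2 + u - 2 is on top; that piece has area ∫[-3,2] (-(-u**3 + 4*u**2 + 11*u - 30)) du = 1375/12.
On [2, 5], y = -u**3 + 12*u - 32 is on top; that piece has area ∫[2,5] (-u**3 + 4*u**2 + 11*u - 30) du = 117/4.
Total enclosed area = 1375/12 + 117/4 = 863/6.

863/6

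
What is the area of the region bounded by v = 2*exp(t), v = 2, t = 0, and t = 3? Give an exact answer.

On [0, 3], (2*exp(t)) - (2) = 2*exp(t) - 2 is ≥ 0 throughout, so the area is a single integral of |2*exp(t) - 2|.
∫[0,3] (2*exp(t) - 2) dt = -8 + 2*exp(3).

-8 + 2*exp(3)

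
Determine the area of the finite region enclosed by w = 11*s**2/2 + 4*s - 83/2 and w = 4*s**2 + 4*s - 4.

Set the curves equal: 11*s**2/2 + 4*s - 83/2 = 4*s**2 + 4*s - 4, so 3*s**2/2 - 75/2 = 0, which factors as 3*(s - 5)*(s + 5)/2 = 0. The curves meet at s = -5, 5.
On [-5, 5], w = 4*s**2 + 4*s - 4 is on top; that piece has area ∫[-5,5] (-(3*s**2/2 - 75/2)) ds = 250.

250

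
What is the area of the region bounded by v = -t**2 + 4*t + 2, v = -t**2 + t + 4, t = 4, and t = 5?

23/2

On [4, 5], (-t**2 + 4*t + 2) - (-t**2 + t + 4) = 3*t - 2 is ≥ 0 throughout, so the area is a single integral of |3*t - 2|.
∫[4,5] (3*t - 2) dt = 23/2.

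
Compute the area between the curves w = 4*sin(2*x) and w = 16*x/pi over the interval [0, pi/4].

On [0, pi/4], (4*sin(2*x)) - (16*x/pi) = -16*x/pi + 4*sin(2*x) is ≥ 0 throughout, so the area is a single integral of |-16*x/pi + 4*sin(2*x)|.
∫[0,pi/4] (-16*x/pi + 4*sin(2*x)) dx = 2 - pi/2.

2 - pi/2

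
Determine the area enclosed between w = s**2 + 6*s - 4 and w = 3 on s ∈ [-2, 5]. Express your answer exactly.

The difference (s**2 + 6*s - 4) - (3) = s**2 + 6*s - 7 changes sign at s = 1 inside [-2, 5], so split the integral there.
∫[-2,1] (s**2 + 6*s - 7) ds = -27; the area of that piece is 27.
∫[1,5] (s**2 + 6*s - 7) ds = 256/3.
Total area = 27 + 256/3 = 337/3.

337/3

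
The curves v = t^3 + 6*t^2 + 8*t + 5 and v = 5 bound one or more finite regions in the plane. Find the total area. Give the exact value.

8

Set the curves equal: t^3 + 6*t^2 + 8*t + 5 = 5, so t^3 + 6*t^2 + 8*t = 0, which factors as t*(t + 2)*(t + 4) = 0. The curves meet at t = -4, -2, 0.
On [-4, -2], v = t^3 + 6*t^2 + 8*t + 5 is on top; that piece has area ∫[-4,-2] (t^3 + 6*t^2 + 8*t) dt = 4.
On [-2, 0], v = 5 is on top; that piece has area ∫[-2,0] (-(t^3 + 6*t^2 + 8*t)) dt = 4.
Total enclosed area = 4 + 4 = 8.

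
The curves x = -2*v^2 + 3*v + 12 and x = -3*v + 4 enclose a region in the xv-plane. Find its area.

125/3

Both boundary curves give x as a function of v, so integrate with respect to v. Setting them equal: -2*v^2 + 6*v + 8 = 0, i.e. -2*(v - 4)*(v + 1) = 0, so they meet at v = -1, 4.
For v in [-1, 4], x = -2*v^2 + 3*v + 12 is on the right; area = ∫[-1,4] (-2*v^2 + 6*v + 8) dv = 125/3.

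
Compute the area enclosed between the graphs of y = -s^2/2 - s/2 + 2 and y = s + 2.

9/4

Set the curves equal: -s^2/2 - s/2 + 2 = s + 2, so -s^2/2 - 3*s/2 = 0, which factors as -s*(s + 3)/2 = 0. The curves meet at s = -3, 0.
On [-3, 0], y = -s^2/2 - s/2 + 2 is on top; that piece has area ∫[-3,0] (-s^2/2 - 3*s/2) ds = 9/4.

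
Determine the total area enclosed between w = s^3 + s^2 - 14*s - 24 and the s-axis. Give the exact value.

1741/12

The curve meets the s-axis where s^3 + s^2 - 14*s - 24 = 0, i.e. (s - 4)*(s + 2)*(s + 3) = 0, at s = -3, -2, 4.
On [-3, -2] the curve lies above the axis; ∫[-3,-2] (s^3 + s^2 - 14*s - 24) ds = 13/12, giving area 13/12.
On [-2, 4] the curve lies below the axis; ∫[-2,4] (s^3 + s^2 - 14*s - 24) ds = -144, giving area 144.
Total area = 13/12 + 144 = 1741/12.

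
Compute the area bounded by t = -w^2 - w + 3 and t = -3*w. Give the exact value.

Both boundary curves give t as a function of w, so integrate with respect to w. Setting them equal: -w^2 + 2*w + 3 = 0, i.e. -(w - 3)*(w + 1) = 0, so they meet at w = -1, 3.
For w in [-1, 3], t = -w^2 - w + 3 is on the right; area = ∫[-1,3] (-w^2 + 2*w + 3) dw = 32/3.

32/3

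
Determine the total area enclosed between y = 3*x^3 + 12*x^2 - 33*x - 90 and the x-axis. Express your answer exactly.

The curve meets the x-axis where 3*x^3 + 12*x^2 - 33*x - 90 = 0, i.e. 3*(x - 3)*(x + 2)*(x + 5) = 0, at x = -5, -2, 3.
On [-5, -2] the curve lies above the axis; ∫[-5,-2] (3*x^3 + 12*x^2 - 33*x - 90) dx = 351/4, giving area 351/4.
On [-2, 3] the curve lies below the axis; ∫[-2,3] (3*x^3 + 12*x^2 - 33*x - 90) dx = -1375/4, giving area 1375/4.
Total area = 351/4 + 1375/4 = 863/2.

863/2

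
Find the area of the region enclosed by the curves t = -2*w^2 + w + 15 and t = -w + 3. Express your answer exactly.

125/3

Both boundary curves give t as a function of w, so integrate with respect to w. Setting them equal: -2*w^2 + 2*w + 12 = 0, i.e. -2*(w - 3)*(w + 2) = 0, so they meet at w = -2, 3.
For w in [-2, 3], t = -2*w^2 + w + 15 is on the right; area = ∫[-2,3] (-2*w^2 + 2*w + 12) dw = 125/3.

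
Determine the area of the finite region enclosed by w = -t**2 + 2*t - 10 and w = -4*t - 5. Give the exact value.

Set the curves equal: -t**2 + 2*t - 10 = -4*t - 5, so -t**2 + 6*t - 5 = 0, which factors as -(t - 5)*(t - 1) = 0. The curves meet at t = 1, 5.
On [1, 5], w = -t**2 + 2*t - 10 is on top; that piece has area ∫[1,5] (-t**2 + 6*t - 5) dt = 32/3.

32/3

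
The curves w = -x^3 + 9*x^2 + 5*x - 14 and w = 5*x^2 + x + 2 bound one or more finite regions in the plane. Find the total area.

148/3

Set the curves equal: -x^3 + 9*x^2 + 5*x - 14 = 5*x^2 + x + 2, so -x^3 + 4*x^2 + 4*x - 16 = 0, which factors as -(x - 4)*(x - 2)*(x + 2) = 0. The curves meet at x = -2, 2, 4.
On [-2, 2], w = 5*x^2 + x + 2 is on top; that piece has area ∫[-2,2] (-(-x^3 + 4*x^2 + 4*x - 16)) dx = 128/3.
On [2, 4], w = -x^3 + 9*x^2 + 5*x - 14 is on top; that piece has area ∫[2,4] (-x^3 + 4*x^2 + 4*x - 16) dx = 20/3.
Total enclosed area = 128/3 + 20/3 = 148/3.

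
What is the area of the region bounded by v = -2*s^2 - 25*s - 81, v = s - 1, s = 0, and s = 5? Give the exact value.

On [0, 5], (-2*s^2 - 25*s - 81) - (s - 1) = -2*s^2 - 26*s - 80 is ≤ 0 throughout, so the area is a single integral of |-2*s^2 - 26*s - 80|.
∫[0,5] (-2*s^2 - 26*s - 80) ds = -2425/3; the area of that piece is 2425/3.

2425/3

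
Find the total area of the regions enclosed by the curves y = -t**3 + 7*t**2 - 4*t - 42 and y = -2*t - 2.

1741/12

Set the curves equal: -t**3 + 7*t**2 - 4*t - 42 = -2*t - 2, so -t**3 + 7*t**2 - 2*t - 40 = 0, which factors as -(t - 5)*(t - 4)*(t + 2) = 0. The curves meet at t = -2, 4, 5.
On [-2, 4], y = -2*t - 2 is on top; that piece has area ∫[-2,4] (-(-t**3 + 7*t**2 - 2*t - 40)) dt = 144.
On [4, 5], y = -t**3 + 7*t**2 - 4*t - 42 is on top; that piece has area ∫[4,5] (-t**3 + 7*t**2 - 2*t - 40) dt = 13/12.
Total enclosed area = 144 + 13/12 = 1741/12.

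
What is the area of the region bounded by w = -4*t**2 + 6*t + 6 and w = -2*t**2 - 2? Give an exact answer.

125/3

Set the curves equal: -4*t**2 + 6*t + 6 = -2*t**2 - 2, so -2*t**2 + 6*t + 8 = 0, which factors as -2*(t - 4)*(t + 1) = 0. The curves meet at t = -1, 4.
On [-1, 4], w = -4*t**2 + 6*t + 6 is on top; that piece has area ∫[-1,4] (-2*t**2 + 6*t + 8) dt = 125/3.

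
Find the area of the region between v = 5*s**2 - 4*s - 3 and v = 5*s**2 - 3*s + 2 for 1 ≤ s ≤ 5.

32

On [1, 5], (5*s**2 - 4*s - 3) - (5*s**2 - 3*s + 2) = -s - 5 is ≤ 0 throughout, so the area is a single integral of |-s - 5|.
∫[1,5] (-s - 5) ds = -32; the area of that piece is 32.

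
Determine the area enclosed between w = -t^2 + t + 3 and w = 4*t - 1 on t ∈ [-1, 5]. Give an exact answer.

206/3

The difference (-t^2 + t + 3) - (4*t - 1) = -t^2 - 3*t + 4 changes sign at t = 1 inside [-1, 5], so split the integral there.
∫[-1,1] (-t^2 - 3*t + 4) dt = 22/3.
∫[1,5] (-t^2 - 3*t + 4) dt = -184/3; the area of that piece is 184/3.
Total area = 22/3 + 184/3 = 206/3.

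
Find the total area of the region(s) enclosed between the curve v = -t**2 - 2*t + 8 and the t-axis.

The curve meets the t-axis where -t**2 - 2*t + 8 = 0, i.e. -(t - 2)*(t + 4) = 0, at t = -4, 2.
On [-4, 2] the curve lies above the axis; ∫[-4,2] (-t**2 - 2*t + 8) dt = 36, giving area 36.

36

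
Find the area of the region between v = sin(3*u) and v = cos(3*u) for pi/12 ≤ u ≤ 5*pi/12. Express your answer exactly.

On [pi/12, 5*pi/12], (sin(3*u)) - (cos(3*u)) = sin(3*u) - cos(3*u) is ≥ 0 throughout, so the area is a single integral of |sin(3*u) - cos(3*u)|.
∫[pi/12,5*pi/12] (sin(3*u) - cos(3*u)) du = 2*sqrt(2)/3.

2*sqrt(2)/3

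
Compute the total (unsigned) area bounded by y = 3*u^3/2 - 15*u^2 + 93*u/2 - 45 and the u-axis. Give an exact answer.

The curve meets the u-axis where 3*u^3/2 - 15*u^2 + 93*u/2 - 45 = 0, i.e. 3*(u - 5)*(u - 3)*(u - 2)/2 = 0, at u = 2, 3, 5.
On [2, 3] the curve lies above the axis; ∫[2,3] (3*u^3/2 - 15*u^2 + 93*u/2 - 45) du = 5/8, giving area 5/8.
On [3, 5] the curve lies below the axis; ∫[3,5] (3*u^3/2 - 15*u^2 + 93*u/2 - 45) du = -4, giving area 4.
Total area = 5/8 + 4 = 37/8.

37/8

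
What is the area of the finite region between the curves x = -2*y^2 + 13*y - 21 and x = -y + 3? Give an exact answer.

1/3

Both boundary curves give x as a function of y, so integrate with respect to y. Setting them equal: -2*y^2 + 14*y - 24 = 0, i.e. -2*(y - 4)*(y - 3) = 0, so they meet at y = 3, 4.
For y in [3, 4], x = -2*y^2 + 13*y - 21 is on the right; area = ∫[3,4] (-2*y^2 + 14*y - 24) dy = 1/3.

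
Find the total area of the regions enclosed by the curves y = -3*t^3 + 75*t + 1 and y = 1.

1875/2

Set the curves equal: -3*t^3 + 75*t + 1 = 1, so -3*t^3 + 75*t = 0, which factors as -3*t*(t - 5)*(t + 5) = 0. The curves meet at t = -5, 0, 5.
On [-5, 0], y = 1 is on top; that piece has area ∫[-5,0] (-(-3*t^3 + 75*t)) dt = 1875/4.
On [0, 5], y = -3*t^3 + 75*t + 1 is on top; that piece has area ∫[0,5] (-3*t^3 + 75*t) dt = 1875/4.
Total enclosed area = 1875/4 + 1875/4 = 1875/2.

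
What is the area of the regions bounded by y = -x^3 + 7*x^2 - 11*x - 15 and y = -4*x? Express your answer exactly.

Set the curves equal: -x^3 + 7*x^2 - 11*x - 15 = -4*x, so -x^3 + 7*x^2 - 7*x - 15 = 0, which factors as -(x - 5)*(x - 3)*(x + 1) = 0. The curves meet at x = -1, 3, 5.
On [-1, 3], y = -4*x is on top; that piece has area ∫[-1,3] (-(-x^3 + 7*x^2 - 7*x - 15)) dx = 128/3.
On [3, 5], y = -x^3 + 7*x^2 - 11*x - 15 is on top; that piece has area ∫[3,5] (-x^3 + 7*x^2 - 7*x - 15) dx = 20/3.
Total enclosed area = 128/3 + 20/3 = 148/3.

148/3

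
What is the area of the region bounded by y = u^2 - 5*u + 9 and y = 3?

Set the curves equal: u^2 - 5*u + 9 = 3, so u^2 - 5*u + 6 = 0, which factors as (u - 3)*(u - 2) = 0. The curves meet at u = 2, 3.
On [2, 3], y = 3 is on top; that piece has area ∫[2,3] (-(u^2 - 5*u + 6)) du = 1/6.

1/6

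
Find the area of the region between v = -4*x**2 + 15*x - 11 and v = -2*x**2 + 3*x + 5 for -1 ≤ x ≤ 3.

112/3

The difference (-4*x**2 + 15*x - 11) - (-2*x**2 + 3*x + 5) = -2*x**2 + 12*x - 16 changes sign at x = 2 inside [-1, 3], so split the integral there.
∫[-1,2] (-2*x**2 + 12*x - 16) dx = -36; the area of that piece is 36.
∫[2,3] (-2*x**2 + 12*x - 16) dx = 4/3.
Total area = 36 + 4/3 = 112/3.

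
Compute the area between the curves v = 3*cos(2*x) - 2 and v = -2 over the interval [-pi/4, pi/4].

On [-pi/4, pi/4], (3*cos(2*x) - 2) - (-2) = 3*cos(2*x) is ≥ 0 throughout, so the area is a single integral of |3*cos(2*x)|.
∫[-pi/4,pi/4] (3*cos(2*x)) dx = 3.

3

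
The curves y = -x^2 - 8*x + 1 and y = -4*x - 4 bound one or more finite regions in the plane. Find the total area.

36

Set the curves equal: -x^2 - 8*x + 1 = -4*x - 4, so -x^2 - 4*x + 5 = 0, which factors as -(x - 1)*(x + 5) = 0. The curves meet at x = -5, 1.
On [-5, 1], y = -x^2 - 8*x + 1 is on top; that piece has area ∫[-5,1] (-x^2 - 4*x + 5) dx = 36.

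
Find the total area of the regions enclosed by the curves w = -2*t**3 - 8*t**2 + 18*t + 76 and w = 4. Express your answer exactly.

Set the curves equal: -2*t**3 - 8*t**2 + 18*t + 76 = 4, so -2*t**3 - 8*t**2 + 18*t + 72 = 0, which factors as -2*(t - 3)*(t + 3)*(t + 4) = 0. The curves meet at t = -4, -3, 3.
On [-4, -3], w = 4 is on top; that piece has area ∫[-4,-3] (-(-2*t**3 - 8*t**2 + 18*t + 72)) dt = 13/6.
On [-3, 3], w = -2*t**3 - 8*t**2 + 18*t + 76 is on top; that piece has area ∫[-3,3] (-2*t**3 - 8*t**2 + 18*t + 72) dt = 288.
Total enclosed area = 13/6 + 288 = 1741/6.

1741/6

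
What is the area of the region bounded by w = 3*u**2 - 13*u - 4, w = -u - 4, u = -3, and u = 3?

The difference (3*u**2 - 13*u - 4) - (-u - 4) = 3*u**2 - 12*u changes sign at u = 0 inside [-3, 3], so split the integral there.
∫[-3,0] (3*u**2 - 12*u) du = 81.
∫[0,3] (3*u**2 - 12*u) du = -27; the area of that piece is 27.
Total area = 81 + 27 = 108.

108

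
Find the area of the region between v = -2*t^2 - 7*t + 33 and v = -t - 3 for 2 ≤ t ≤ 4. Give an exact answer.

18

The difference (-2*t^2 - 7*t + 33) - (-t - 3) = -2*t^2 - 6*t + 36 changes sign at t = 3 inside [2, 4], so split the integral there.
∫[2,3] (-2*t^2 - 6*t + 36) dt = 25/3.
∫[3,4] (-2*t^2 - 6*t + 36) dt = -29/3; the area of that piece is 29/3.
Total area = 25/3 + 29/3 = 18.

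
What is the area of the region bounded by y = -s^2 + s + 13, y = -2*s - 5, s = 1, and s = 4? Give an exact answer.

111/2

On [1, 4], (-s^2 + s + 13) - (-2*s - 5) = -s^2 + 3*s + 18 is ≥ 0 throughout, so the area is a single integral of |-s^2 + 3*s + 18|.
∫[1,4] (-s^2 + 3*s + 18) ds = 111/2.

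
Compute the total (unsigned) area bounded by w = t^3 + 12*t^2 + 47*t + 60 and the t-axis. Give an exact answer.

The curve meets the t-axis where t^3 + 12*t^2 + 47*t + 60 = 0, i.e. (t + 3)*(t + 4)*(t + 5) = 0, at t = -5, -4, -3.
On [-5, -4] the curve lies above the axis; ∫[-5,-4] (t^3 + 12*t^2 + 47*t + 60) dt = 1/4, giving area 1/4.
On [-4, -3] the curve lies below the axis; ∫[-4,-3] (t^3 + 12*t^2 + 47*t + 60) dt = -1/4, giving area 1/4.
Total area = 1/4 + 1/4 = 1/2.

1/2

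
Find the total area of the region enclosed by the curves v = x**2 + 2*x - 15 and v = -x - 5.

Set the curves equal: x**2 + 2*x - 15 = -x - 5, so x**2 + 3*x - 10 = 0, which factors as (x - 2)*(x + 5) = 0. The curves meet at x = -5, 2.
On [-5, 2], v = -x - 5 is on top; that piece has area ∫[-5,2] (-(x**2 + 3*x - 10)) dx = 343/6.

343/6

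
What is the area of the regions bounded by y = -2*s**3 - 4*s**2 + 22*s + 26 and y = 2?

937/6

Set the curves equal: -2*s**3 - 4*s**2 + 22*s + 26 = 2, so -2*s**3 - 4*s**2 + 22*s + 24 = 0, which factors as -2*(s - 3)*(s + 1)*(s + 4) = 0. The curves meet at s = -4, -1, 3.
On [-4, -1], y = 2 is on top; that piece has area ∫[-4,-1] (-(-2*s**3 - 4*s**2 + 22*s + 24)) ds = 99/2.
On [-1, 3], y = -2*s**3 - 4*s**2 + 22*s + 26 is on top; that piece has area ∫[-1,3] (-2*s**3 - 4*s**2 + 22*s + 24) ds = 320/3.
Total enclosed area = 99/2 + 320/3 = 937/6.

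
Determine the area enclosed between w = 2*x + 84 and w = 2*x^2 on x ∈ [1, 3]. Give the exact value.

476/3

On [1, 3], (2*x + 84) - (2*x^2) = -2*x^2 + 2*x + 84 is ≥ 0 throughout, so the area is a single integral of |-2*x^2 + 2*x + 84|.
∫[1,3] (-2*x^2 + 2*x + 84) dx = 476/3.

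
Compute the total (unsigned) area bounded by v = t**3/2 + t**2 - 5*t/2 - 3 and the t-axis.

253/24

The curve meets the t-axis where t**3/2 + t**2 - 5*t/2 - 3 = 0, i.e. (t - 2)*(t + 1)*(t + 3)/2 = 0, at t = -3, -1, 2.
On [-3, -1] the curve lies above the axis; ∫[-3,-1] (t**3/2 + t**2 - 5*t/2 - 3) dt = 8/3, giving area 8/3.
On [-1, 2] the curve lies below the axis; ∫[-1,2] (t**3/2 + t**2 - 5*t/2 - 3) dt = -63/8, giving area 63/8.
Total area = 8/3 + 63/8 = 253/24.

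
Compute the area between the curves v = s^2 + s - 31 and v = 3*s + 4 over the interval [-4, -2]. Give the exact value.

On [-4, -2], (s^2 + s - 31) - (3*s + 4) = s^2 - 2*s - 35 is ≤ 0 throughout, so the area is a single integral of |s^2 - 2*s - 35|.
∫[-4,-2] (s^2 - 2*s - 35) ds = -118/3; the area of that piece is 118/3.

118/3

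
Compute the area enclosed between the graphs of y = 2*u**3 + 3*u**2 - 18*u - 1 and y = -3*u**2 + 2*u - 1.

407/2

Set the curves equal: 2*u**3 + 3*u**2 - 18*u - 1 = -3*u**2 + 2*u - 1, so 2*u**3 + 6*u**2 - 20*u = 0, which factors as 2*u*(u - 2)*(u + 5) = 0. The curves meet at u = -5, 0, 2.
On [-5, 0], y = 2*u**3 + 3*u**2 - 18*u - 1 is on top; that piece has area ∫[-5,0] (2*u**3 + 6*u**2 - 20*u) du = 375/2.
On [0, 2], y = -3*u**2 + 2*u - 1 is on top; that piece has area ∫[0,2] (-(2*u**3 + 6*u**2 - 20*u)) du = 16.
Total enclosed area = 375/2 + 16 = 407/2.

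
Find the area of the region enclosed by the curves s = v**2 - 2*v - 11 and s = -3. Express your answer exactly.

36

Both boundary curves give s as a function of v, so integrate with respect to v. Setting them equal: v**2 - 2*v - 8 = 0, i.e. (v - 4)*(v + 2) = 0, so they meet at v = -2, 4.
For v in [-2, 4], s = v**2 - 2*v - 11 is on the left; area = ∫[-2,4] (-(v**2 - 2*v - 8)) dv = 36.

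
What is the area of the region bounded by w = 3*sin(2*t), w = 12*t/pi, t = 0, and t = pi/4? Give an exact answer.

On [0, pi/4], (3*sin(2*t)) - (12*t/pi) = -12*t/pi + 3*sin(2*t) is ≥ 0 throughout, so the area is a single integral of |-12*t/pi + 3*sin(2*t)|.
∫[0,pi/4] (-12*t/pi + 3*sin(2*t)) dt = 3/2 - 3*pi/8.

3/2 - 3*pi/8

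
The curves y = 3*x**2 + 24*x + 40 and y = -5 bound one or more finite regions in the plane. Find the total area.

4

Set the curves equal: 3*x**2 + 24*x + 40 = -5, so 3*x**2 + 24*x + 45 = 0, which factors as 3*(x + 3)*(x + 5) = 0. The curves meet at x = -5, -3.
On [-5, -3], y = -5 is on top; that piece has area ∫[-5,-3] (-(3*x**2 + 24*x + 45)) dx = 4.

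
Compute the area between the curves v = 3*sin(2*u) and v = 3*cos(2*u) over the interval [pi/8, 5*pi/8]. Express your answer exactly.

3*sqrt(2)

On [pi/8, 5*pi/8], (3*sin(2*u)) - (3*cos(2*u)) = 3*sin(2*u) - 3*cos(2*u) is ≥ 0 throughout, so the area is a single integral of |3*sin(2*u) - 3*cos(2*u)|.
∫[pi/8,5*pi/8] (3*sin(2*u) - 3*cos(2*u)) du = 3*sqrt(2).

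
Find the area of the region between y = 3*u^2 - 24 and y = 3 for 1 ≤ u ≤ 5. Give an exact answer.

The difference (3*u^2 - 24) - (3) = 3*u^2 - 27 changes sign at u = 3 inside [1, 5], so split the integral there.
∫[1,3] (3*u^2 - 27) du = -28; the area of that piece is 28.
∫[3,5] (3*u^2 - 27) du = 44.
Total area = 28 + 44 = 72.

72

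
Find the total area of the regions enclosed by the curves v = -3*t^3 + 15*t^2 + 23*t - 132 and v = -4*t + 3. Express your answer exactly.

Set the curves equal: -3*t^3 + 15*t^2 + 23*t - 132 = -4*t + 3, so -3*t^3 + 15*t^2 + 27*t - 135 = 0, which factors as -3*(t - 5)*(t - 3)*(t + 3) = 0. The curves meet at t = -3, 3, 5.
On [-3, 3], v = -4*t + 3 is on top; that piece has area ∫[-3,3] (-(-3*t^3 + 15*t^2 + 27*t - 135)) dt = 540.
On [3, 5], v = -3*t^3 + 15*t^2 + 23*t - 132 is on top; that piece has area ∫[3,5] (-3*t^3 + 15*t^2 + 27*t - 135) dt = 28.
Total enclosed area = 540 + 28 = 568.

568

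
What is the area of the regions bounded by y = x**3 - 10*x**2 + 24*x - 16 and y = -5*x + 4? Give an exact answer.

Set the curves equal: x**3 - 10*x**2 + 24*x - 16 = -5*x + 4, so x**3 - 10*x**2 + 29*x - 20 = 0, which factors as (x - 5)*(x - 4)*(x - 1) = 0. The curves meet at x = 1, 4, 5.
On [1, 4], y = x**3 - 10*x**2 + 24*x - 16 is on top; that piece has area ∫[1,4] (x**3 - 10*x**2 + 29*x - 20) dx = 45/4.
On [4, 5], y = -5*x + 4 is on top; that piece has area ∫[4,5] (-(x**3 - 10*x**2 + 29*x - 20)) dx = 7/12.
Total enclosed area = 45/4 + 7/12 = 71/6.

71/6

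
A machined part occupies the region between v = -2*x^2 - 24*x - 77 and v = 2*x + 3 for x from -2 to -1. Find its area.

On [-2, -1], (-2*x^2 - 24*x - 77) - (2*x + 3) = -2*x^2 - 26*x - 80 is ≤ 0 throughout, so the area is a single integral of |-2*x^2 - 26*x - 80|.
∫[-2,-1] (-2*x^2 - 26*x - 80) dx = -137/3; the area of that piece is 137/3.

137/3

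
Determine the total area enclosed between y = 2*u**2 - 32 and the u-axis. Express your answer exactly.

512/3

The curve meets the u-axis where 2*u**2 - 32 = 0, i.e. 2*(u - 4)*(u + 4) = 0, at u = -4, 4.
On [-4, 4] the curve lies below the axis; ∫[-4,4] (2*u**2 - 32) du = -512/3, giving area 512/3.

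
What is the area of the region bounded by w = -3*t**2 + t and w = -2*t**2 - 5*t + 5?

32/3

Set the curves equal: -3*t**2 + t = -2*t**2 - 5*t + 5, so -t**2 + 6*t - 5 = 0, which factors as -(t - 5)*(t - 1) = 0. The curves meet at t = 1, 5.
On [1, 5], w = -3*t**2 + t is on top; that piece has area ∫[1,5] (-t**2 + 6*t - 5) dt = 32/3.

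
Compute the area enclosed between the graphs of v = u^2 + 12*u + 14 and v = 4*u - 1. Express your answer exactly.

Set the curves equal: u^2 + 12*u + 14 = 4*u - 1, so u^2 + 8*u + 15 = 0, which factors as (u + 3)*(u + 5) = 0. The curves meet at u = -5, -3.
On [-5, -3], v = 4*u - 1 is on top; that piece has area ∫[-5,-3] (-(u^2 + 8*u + 15)) du = 4/3.

4/3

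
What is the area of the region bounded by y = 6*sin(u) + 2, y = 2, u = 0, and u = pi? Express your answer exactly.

On [0, pi], (6*sin(u) + 2) - (2) = 6*sin(u) is ≥ 0 throughout, so the area is a single integral of |6*sin(u)|.
∫[0,pi] (6*sin(u)) du = 12.

12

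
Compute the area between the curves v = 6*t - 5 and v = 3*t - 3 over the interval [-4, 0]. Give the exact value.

On [-4, 0], (6*t - 5) - (3*t - 3) = 3*t - 2 is ≤ 0 throughout, so the area is a single integral of |3*t - 2|.
∫[-4,0] (3*t - 2) dt = -32; the area of that piece is 32.

32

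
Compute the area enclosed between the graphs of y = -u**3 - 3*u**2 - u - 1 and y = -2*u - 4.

8

Set the curves equal: -u**3 - 3*u**2 - u - 1 = -2*u - 4, so -u**3 - 3*u**2 + u + 3 = 0, which factors as -(u - 1)*(u + 1)*(u + 3) = 0. The curves meet at u = -3, -1, 1.
On [-3, -1], y = -2*u - 4 is on top; that piece has area ∫[-3,-1] (-(-u**3 - 3*u**2 + u + 3)) du = 4.
On [-1, 1], y = -u**3 - 3*u**2 - u - 1 is on top; that piece has area ∫[-1,1] (-u**3 - 3*u**2 + u + 3) du = 4.
Total enclosed area = 4 + 4 = 8.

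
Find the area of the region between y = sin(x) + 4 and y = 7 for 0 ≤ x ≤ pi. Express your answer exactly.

-2 + 3*pi

On [0, pi], (sin(x) + 4) - (7) = sin(x) - 3 is ≤ 0 throughout, so the area is a single integral of |sin(x) - 3|.
∫[0,pi] (sin(x) - 3) dx = 2 - 3*pi; the area of that piece is -2 + 3*pi.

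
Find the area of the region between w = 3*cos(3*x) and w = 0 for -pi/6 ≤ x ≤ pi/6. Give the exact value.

2

On [-pi/6, pi/6], (3*cos(3*x)) - (0) = 3*cos(3*x) is ≥ 0 throughout, so the area is a single integral of |3*cos(3*x)|.
∫[-pi/6,pi/6] (3*cos(3*x)) dx = 2.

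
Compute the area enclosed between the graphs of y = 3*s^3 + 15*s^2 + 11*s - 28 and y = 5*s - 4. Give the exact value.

253/4

Set the curves equal: 3*s^3 + 15*s^2 + 11*s - 28 = 5*s - 4, so 3*s^3 + 15*s^2 + 6*s - 24 = 0, which factors as 3*(s - 1)*(s + 2)*(s + 4) = 0. The curves meet at s = -4, -2, 1.
On [-4, -2], y = 3*s^3 + 15*s^2 + 11*s - 28 is on top; that piece has area ∫[-4,-2] (3*s^3 + 15*s^2 + 6*s - 24) ds = 16.
On [-2, 1], y = 5*s - 4 is on top; that piece has area ∫[-2,1] (-(3*s^3 + 15*s^2 + 6*s - 24)) ds = 189/4.
Total enclosed area = 16 + 189/4 = 253/4.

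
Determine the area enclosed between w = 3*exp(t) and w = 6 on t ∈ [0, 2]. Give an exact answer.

The difference (3*exp(t)) - (6) = 3*exp(t) - 6 changes sign at t = log(2) inside [0, 2], so split the integral there.
∫[0,log(2)] (3*exp(t) - 6) dt = 3 - log(64); the area of that piece is -3 + log(64).
∫[log(2),2] (3*exp(t) - 6) dt = -18 + 6*log(2) + 3*exp(2).
Total area = (-3 + log(64)) + (-18 + 6*log(2) + 3*exp(2)) = -21 + 12*log(2) + 3*exp(2).

-21 + 12*log(2) + 3*exp(2)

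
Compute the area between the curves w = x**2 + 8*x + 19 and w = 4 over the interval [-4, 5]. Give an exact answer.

The difference (x**2 + 8*x + 19) - (4) = x**2 + 8*x + 15 changes sign at x = -3 inside [-4, 5], so split the integral there.
∫[-4,-3] (x**2 + 8*x + 15) dx = -2/3; the area of that piece is 2/3.
∫[-3,5] (x**2 + 8*x + 15) dx = 704/3.
Total area = 2/3 + 704/3 = 706/3.

706/3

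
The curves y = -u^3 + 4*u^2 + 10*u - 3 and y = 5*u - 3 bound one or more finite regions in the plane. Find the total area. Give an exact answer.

Set the curves equal: -u^3 + 4*u^2 + 10*u - 3 = 5*u - 3, so -u^3 + 4*u^2 + 5*u = 0, which factors as -u*(u - 5)*(u + 1) = 0. The curves meet at u = -1, 0, 5.
On [-1, 0], y = 5*u - 3 is on top; that piece has area ∫[-1,0] (-(-u^3 + 4*u^2 + 5*u)) du = 11/12.
On [0, 5], y = -u^3 + 4*u^2 + 10*u - 3 is on top; that piece has area ∫[0,5] (-u^3 + 4*u^2 + 5*u) du = 875/12.
Total enclosed area = 11/12 + 875/12 = 443/6.

443/6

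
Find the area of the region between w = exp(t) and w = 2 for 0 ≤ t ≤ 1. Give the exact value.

The difference (exp(t)) - (2) = exp(t) - 2 changes sign at t = log(2) inside [0, 1], so split the integral there.
∫[0,log(2)] (exp(t) - 2) dt = 1 - log(4); the area of that piece is -1 + log(4).
∫[log(2),1] (exp(t) - 2) dt = -4 + 2*log(2) + exp(1).
Total area = (-1 + log(4)) + (-4 + 2*log(2) + exp(1)) = -5 + exp(1) + 4*log(2).

-5 + exp(1) + 4*log(2)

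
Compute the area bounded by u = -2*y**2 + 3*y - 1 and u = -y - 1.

8/3

Both boundary curves give u as a function of y, so integrate with respect to y. Setting them equal: -2*y**2 + 4*y = 0, i.e. -2*y*(y - 2) = 0, so they meet at y = 0, 2.
For y in [0, 2], u = -2*y**2 + 3*y - 1 is on the right; area = ∫[0,2] (-2*y**2 + 4*y) dy = 8/3.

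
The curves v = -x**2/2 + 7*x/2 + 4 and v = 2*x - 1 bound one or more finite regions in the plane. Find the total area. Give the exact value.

Set the curves equal: -x**2/2 + 7*x/2 + 4 = 2*x - 1, so -x**2/2 + 3*x/2 + 5 = 0, which factors as -(x - 5)*(x + 2)/2 = 0. The curves meet at x = -2, 5.
On [-2, 5], v = -x**2/2 + 7*x/2 + 4 is on top; that piece has area ∫[-2,5] (-x**2/2 + 3*x/2 + 5) dx = 343/12.

343/12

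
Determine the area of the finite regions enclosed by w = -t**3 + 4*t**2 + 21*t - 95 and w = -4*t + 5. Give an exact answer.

Set the curves equal: -t**3 + 4*t**2 + 21*t - 95 = -4*t + 5, so -t**3 + 4*t**2 + 25*t - 100 = 0, which factors as -(t - 5)*(t - 4)*(t + 5) = 0. The curves meet at t = -5, 4, 5.
On [-5, 4], w = -4*t + 5 is on top; that piece has area ∫[-5,4] (-(-t**3 + 4*t**2 + 25*t - 100)) dt = 2673/4.
On [4, 5], w = -t**3 + 4*t**2 + 21*t - 95 is on top; that piece has area ∫[4,5] (-t**3 + 4*t**2 + 25*t - 100) dt = 19/12.
Total enclosed area = 2673/4 + 19/12 = 4019/6.

4019/6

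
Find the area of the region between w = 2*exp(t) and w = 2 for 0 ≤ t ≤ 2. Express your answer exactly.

On [0, 2], (2*exp(t)) - (2) = 2*exp(t) - 2 is ≥ 0 throughout, so the area is a single integral of |2*exp(t) - 2|.
∫[0,2] (2*exp(t) - 2) dt = -6 + 2*exp(2).

-6 + 2*exp(2)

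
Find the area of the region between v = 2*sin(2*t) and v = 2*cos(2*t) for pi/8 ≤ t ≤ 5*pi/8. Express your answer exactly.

2*sqrt(2)

On [pi/8, 5*pi/8], (2*sin(2*t)) - (2*cos(2*t)) = 2*sin(2*t) - 2*cos(2*t) is ≥ 0 throughout, so the area is a single integral of |2*sin(2*t) - 2*cos(2*t)|.
∫[pi/8,5*pi/8] (2*sin(2*t) - 2*cos(2*t)) dt = 2*sqrt(2).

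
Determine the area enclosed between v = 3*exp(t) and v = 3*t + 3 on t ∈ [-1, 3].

-24 - 3*exp(-1) + 3*exp(3)

On [-1, 3], (3*exp(t)) - (3*t + 3) = -3*t + 3*exp(t) - 3 is ≥ 0 throughout, so the area is a single integral of |-3*t + 3*exp(t) - 3|.
∫[-1,3] (-3*t + 3*exp(t) - 3) dt = -24 - 3*exp(-1) + 3*exp(3).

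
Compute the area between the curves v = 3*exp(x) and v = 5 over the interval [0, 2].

-17 - 10*log(3) + 10*log(5) + 3*exp(2)

The difference (3*exp(x)) - (5) = 3*exp(x) - 5 changes sign at x = log(5/3) inside [0, 2], so split the integral there.
∫[0,log(5/3)] (3*exp(x) - 5) dx = log(243/3125) + 2; the area of that piece is -2 + log(3125/243).
∫[log(5/3),2] (3*exp(x) - 5) dx = -15 - 5*log(3) + 5*log(5) + 3*exp(2).
Total area = (-2 + log(3125/243)) + (-15 - 5*log(3) + 5*log(5) + 3*exp(2)) = -17 - 10*log(3) + 10*log(5) + 3*exp(2).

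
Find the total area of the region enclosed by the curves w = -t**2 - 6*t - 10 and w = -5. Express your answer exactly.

32/3

Set the curves equal: -t**2 - 6*t - 10 = -5, so -t**2 - 6*t - 5 = 0, which factors as -(t + 1)*(t + 5) = 0. The curves meet at t = -5, -1.
On [-5, -1], w = -t**2 - 6*t - 10 is on top; that piece has area ∫[-5,-1] (-t**2 - 6*t - 5) dt = 32/3.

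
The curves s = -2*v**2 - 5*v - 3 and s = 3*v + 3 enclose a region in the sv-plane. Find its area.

8/3

Both boundary curves give s as a function of v, so integrate with respect to v. Setting them equal: -2*v**2 - 8*v - 6 = 0, i.e. -2*(v + 1)*(v + 3) = 0, so they meet at v = -3, -1.
For v in [-3, -1], s = -2*v**2 - 5*v - 3 is on the right; area = ∫[-3,-1] (-2*v**2 - 8*v - 6) dv = 8/3.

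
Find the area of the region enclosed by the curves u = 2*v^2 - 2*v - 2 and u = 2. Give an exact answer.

9

Both boundary curves give u as a function of v, so integrate with respect to v. Setting them equal: 2*v^2 - 2*v - 4 = 0, i.e. 2*(v - 2)*(v + 1) = 0, so they meet at v = -1, 2.
For v in [-1, 2], u = 2*v^2 - 2*v - 2 is on the left; area = ∫[-1,2] (-(2*v^2 - 2*v - 4)) dv = 9.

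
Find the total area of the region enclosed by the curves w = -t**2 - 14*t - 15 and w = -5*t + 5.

1/6

Set the curves equal: -t**2 - 14*t - 15 = -5*t + 5, so -t**2 - 9*t - 20 = 0, which factors as -(t + 4)*(t + 5) = 0. The curves meet at t = -5, -4.
On [-5, -4], w = -t**2 - 14*t - 15 is on top; that piece has area ∫[-5,-4] (-t**2 - 9*t - 20) dt = 1/6.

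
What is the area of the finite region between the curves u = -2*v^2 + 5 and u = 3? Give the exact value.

8/3

Both boundary curves give u as a function of v, so integrate with respect to v. Setting them equal: -2*v^2 + 2 = 0, i.e. -2*(v - 1)*(v + 1) = 0, so they meet at v = -1, 1.
For v in [-1, 1], u = -2*v^2 + 5 is on the right; area = ∫[-1,1] (-2*v^2 + 2) dv = 8/3.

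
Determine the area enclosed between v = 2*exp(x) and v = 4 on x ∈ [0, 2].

-14 + 8*log(2) + 2*exp(2)

The difference (2*exp(x)) - (4) = 2*exp(x) - 4 changes sign at x = log(2) inside [0, 2], so split the integral there.
∫[0,log(2)] (2*exp(x) - 4) dx = 2 - log(16); the area of that piece is -2 + log(16).
∫[log(2),2] (2*exp(x) - 4) dx = -12 + 4*log(2) + 2*exp(2).
Total area = (-2 + log(16)) + (-12 + 4*log(2) + 2*exp(2)) = -14 + 8*log(2) + 2*exp(2).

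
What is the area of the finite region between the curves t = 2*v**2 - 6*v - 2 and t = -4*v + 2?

9

Both boundary curves give t as a function of v, so integrate with respect to v. Setting them equal: 2*v**2 - 2*v - 4 = 0, i.e. 2*(v - 2)*(v + 1) = 0, so they meet at v = -1, 2.
For v in [-1, 2], t = 2*v**2 - 6*v - 2 is on the left; area = ∫[-1,2] (-(2*v**2 - 2*v - 4)) dv = 9.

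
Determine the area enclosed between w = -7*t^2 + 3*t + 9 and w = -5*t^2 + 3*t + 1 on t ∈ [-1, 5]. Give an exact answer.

72

The difference (-7*t^2 + 3*t + 9) - (-5*t^2 + 3*t + 1) = -2*t^2 + 8 changes sign at t = 2 inside [-1, 5], so split the integral there.
∫[-1,2] (-2*t^2 + 8) dt = 18.
∫[2,5] (-2*t^2 + 8) dt = -54; the area of that piece is 54.
Total area = 18 + 54 = 72.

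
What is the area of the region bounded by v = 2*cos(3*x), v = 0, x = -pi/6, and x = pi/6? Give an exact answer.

4/3

On [-pi/6, pi/6], (2*cos(3*x)) - (0) = 2*cos(3*x) is ≥ 0 throughout, so the area is a single integral of |2*cos(3*x)|.
∫[-pi/6,pi/6] (2*cos(3*x)) dx = 4/3.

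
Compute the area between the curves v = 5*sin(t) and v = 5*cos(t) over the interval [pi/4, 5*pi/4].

10*sqrt(2)

On [pi/4, 5*pi/4], (5*sin(t)) - (5*cos(t)) = 5*sin(t) - 5*cos(t) is ≥ 0 throughout, so the area is a single integral of |5*sin(t) - 5*cos(t)|.
∫[pi/4,5*pi/4] (5*sin(t) - 5*cos(t)) dt = 10*sqrt(2).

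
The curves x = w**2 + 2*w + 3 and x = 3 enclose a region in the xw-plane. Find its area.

Both boundary curves give x as a function of w, so integrate with respect to w. Setting them equal: w**2 + 2*w = 0, i.e. w*(w + 2) = 0, so they meet at w = -2, 0.
For w in [-2, 0], x = w**2 + 2*w + 3 is on the left; area = ∫[-2,0] (-(w**2 + 2*w)) dw = 4/3.

4/3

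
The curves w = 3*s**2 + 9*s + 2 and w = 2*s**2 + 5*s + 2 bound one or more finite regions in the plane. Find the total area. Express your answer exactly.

32/3

Set the curves equal: 3*s**2 + 9*s + 2 = 2*s**2 + 5*s + 2, so s**2 + 4*s = 0, which factors as s*(s + 4) = 0. The curves meet at s = -4, 0.
On [-4, 0], w = 2*s**2 + 5*s + 2 is on top; that piece has area ∫[-4,0] (-(s**2 + 4*s)) ds = 32/3.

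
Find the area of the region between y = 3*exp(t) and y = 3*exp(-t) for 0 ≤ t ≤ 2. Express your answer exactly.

-6 + 3*exp(-2) + 3*exp(2)

On [0, 2], (3*exp(t)) - (3*exp(-t)) = 3*exp(t) - 3*exp(-t) is ≥ 0 throughout, so the area is a single integral of |3*exp(t) - 3*exp(-t)|.
∫[0,2] (3*exp(t) - 3*exp(-t)) dt = -6 + 3*exp(-2) + 3*exp(2).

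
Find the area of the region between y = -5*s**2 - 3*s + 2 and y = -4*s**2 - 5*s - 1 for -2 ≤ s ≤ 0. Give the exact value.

The difference (-5*s**2 - 3*s + 2) - (-4*s**2 - 5*s - 1) = -s**2 + 2*s + 3 changes sign at s = -1 inside [-2, 0], so split the integral there.
∫[-2,-1] (-s**2 + 2*s + 3) ds = -7/3; the area of that piece is 7/3.
∫[-1,0] (-s**2 + 2*s + 3) ds = 5/3.
Total area = 7/3 + 5/3 = 4.

4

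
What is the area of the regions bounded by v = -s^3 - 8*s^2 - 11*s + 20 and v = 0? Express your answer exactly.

Set the curves equal: -s^3 - 8*s^2 - 11*s + 20 = 0, so -s^3 - 8*s^2 - 11*s + 20 = 0, which factors as -(s - 1)*(s + 4)*(s + 5) = 0. The curves meet at s = -5, -4, 1.
On [-5, -4], v = 0 is on top; that piece has area ∫[-5,-4] (-(-s^3 - 8*s^2 - 11*s + 20)) ds = 11/12.
On [-4, 1], v = -s^3 - 8*s^2 - 11*s + 20 is on top; that piece has area ∫[-4,1] (-s^3 - 8*s^2 - 11*s + 20) ds = 875/12.
Total enclosed area = 11/12 + 875/12 = 443/6.

443/6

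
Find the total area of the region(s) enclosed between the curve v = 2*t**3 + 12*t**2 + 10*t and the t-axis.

The curve meets the t-axis where 2*t**3 + 12*t**2 + 10*t = 0, i.e. 2*t*(t + 1)*(t + 5) = 0, at t = -5, -1, 0.
On [-5, -1] the curve lies above the axis; ∫[-5,-1] (2*t**3 + 12*t**2 + 10*t) dt = 64, giving area 64.
On [-1, 0] the curve lies below the axis; ∫[-1,0] (2*t**3 + 12*t**2 + 10*t) dt = -3/2, giving area 3/2.
Total area = 64 + 3/2 = 131/2.

131/2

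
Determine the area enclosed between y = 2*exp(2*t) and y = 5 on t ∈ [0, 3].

-19 - 11*log(2)/2 + log(10)/2 + 9*log(5)/2 + exp(6)

The difference (2*exp(2*t)) - (5) = 2*exp(2*t) - 5 changes sign at t = -log(2)/2 + log(5)/2 inside [0, 3], so split the integral there.
∫[0,-log(2)/2 + log(5)/2] (2*exp(2*t) - 5) dt = log(4*sqrt(10)/125) + 3/2; the area of that piece is -3/2 + log(25*sqrt(10)/8).
∫[-log(2)/2 + log(5)/2,3] (2*exp(2*t) - 5) dt = -35/2 - 5*log(2)/2 + 5*log(5)/2 + exp(6).
Total area = (-3/2 + log(25*sqrt(10)/8)) + (-35/2 - 5*log(2)/2 + 5*log(5)/2 + exp(6)) = -19 - 11*log(2)/2 + log(10)/2 + 9*log(5)/2 + exp(6).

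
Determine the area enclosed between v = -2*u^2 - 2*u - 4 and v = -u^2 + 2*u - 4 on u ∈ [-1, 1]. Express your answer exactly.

The difference (-2*u^2 - 2*u - 4) - (-u^2 + 2*u - 4) = -u^2 - 4*u changes sign at u = 0 inside [-1, 1], so split the integral there.
∫[-1,0] (-u^2 - 4*u) du = 5/3.
∫[0,1] (-u^2 - 4*u) du = -7/3; the area of that piece is 7/3.
Total area = 5/3 + 7/3 = 4.

4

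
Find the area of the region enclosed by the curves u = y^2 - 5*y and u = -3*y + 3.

32/3

Both boundary curves give u as a function of y, so integrate with respect to y. Setting them equal: y^2 - 2*y - 3 = 0, i.e. (y - 3)*(y + 1) = 0, so they meet at y = -1, 3.
For y in [-1, 3], u = y^2 - 5*y is on the left; area = ∫[-1,3] (-(y^2 - 2*y - 3)) dy = 32/3.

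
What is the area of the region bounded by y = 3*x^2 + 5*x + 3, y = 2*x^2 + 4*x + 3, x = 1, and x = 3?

38/3

On [1, 3], (3*x^2 + 5*x + 3) - (2*x^2 + 4*x + 3) = x^2 + x is ≥ 0 throughout, so the area is a single integral of |x^2 + x|.
∫[1,3] (x^2 + x) dx = 38/3.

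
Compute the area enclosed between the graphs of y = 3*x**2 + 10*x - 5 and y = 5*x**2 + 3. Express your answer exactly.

9

Set the curves equal: 3*x**2 + 10*x - 5 = 5*x**2 + 3, so -2*x**2 + 10*x - 8 = 0, which factors as -2*(x - 4)*(x - 1) = 0. The curves meet at x = 1, 4.
On [1, 4], y = 3*x**2 + 10*x - 5 is on top; that piece has area ∫[1,4] (-2*x**2 + 10*x - 8) dx = 9.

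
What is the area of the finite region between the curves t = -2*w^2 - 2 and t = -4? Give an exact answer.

8/3

Both boundary curves give t as a function of w, so integrate with respect to w. Setting them equal: -2*w^2 + 2 = 0, i.e. -2*(w - 1)*(w + 1) = 0, so they meet at w = -1, 1.
For w in [-1, 1], t = -2*w^2 - 2 is on the right; area = ∫[-1,1] (-2*w^2 + 2) dw = 8/3.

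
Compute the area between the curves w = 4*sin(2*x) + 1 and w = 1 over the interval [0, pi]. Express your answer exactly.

The difference (4*sin(2*x) + 1) - (1) = 4*sin(2*x) changes sign at x = pi/2 inside [0, pi], so split the integral there.
∫[0,pi/2] (4*sin(2*x)) dx = 4.
∫[pi/2,pi] (4*sin(2*x)) dx = -4; the area of that piece is 4.
Total area = 4 + 4 = 8.

8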